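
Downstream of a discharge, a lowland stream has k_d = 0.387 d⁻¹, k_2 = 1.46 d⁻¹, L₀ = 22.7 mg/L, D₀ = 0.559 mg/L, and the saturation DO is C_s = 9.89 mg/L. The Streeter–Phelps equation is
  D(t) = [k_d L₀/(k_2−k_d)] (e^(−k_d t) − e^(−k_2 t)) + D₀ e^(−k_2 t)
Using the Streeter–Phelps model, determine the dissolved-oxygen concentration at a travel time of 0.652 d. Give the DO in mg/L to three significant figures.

DO ≈ 6.47 mg/L

k_d L₀/(k_2−k_d) = 0.387×22.7/(1.46−0.387) = 8.785/1.073 = 8.187 mg/L.
e^(−k_d t) = e^(−0.387×0.6520) = 0.7770; e^(−k_2 t) = e^(−1.46×0.6520) = 0.3860.
D = 8.187 × (0.7770 − 0.3860) + 0.559 × 0.3860 = 3.201 + 0.2158 = 3.417 mg/L.
DO = C_s − D = 9.89 − 3.417 = 6.473 mg/L.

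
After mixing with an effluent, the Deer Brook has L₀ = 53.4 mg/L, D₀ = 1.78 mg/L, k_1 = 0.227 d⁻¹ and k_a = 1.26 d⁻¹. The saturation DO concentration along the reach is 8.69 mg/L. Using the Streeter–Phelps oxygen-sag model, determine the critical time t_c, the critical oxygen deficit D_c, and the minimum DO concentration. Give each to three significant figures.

t_c ≈ 1.50 d; D_c ≈ 6.84 mg/L; min DO ≈ 1.85 mg/L

With k_a/k_1 = 5.551 and 1 − D₀(k_a−k_1)/(k_1 L₀) = 0.8483,
t_c = ln(5.551 × 0.8483) / (1.26 − 0.227) = ln(4.709) / 1.033 = 1.549/1.033 = 1.500 d.
D_c = (k_1/k_a) L₀ e^(−k_1 t_c) = (0.227/1.26) × 53.4 × e^(−0.227×1.500) = 0.1802 × 53.4 × 0.7114 = 6.844 mg/L.
Minimum DO = C_s − D_c = 8.69 − 6.844 = 1.846 mg/L.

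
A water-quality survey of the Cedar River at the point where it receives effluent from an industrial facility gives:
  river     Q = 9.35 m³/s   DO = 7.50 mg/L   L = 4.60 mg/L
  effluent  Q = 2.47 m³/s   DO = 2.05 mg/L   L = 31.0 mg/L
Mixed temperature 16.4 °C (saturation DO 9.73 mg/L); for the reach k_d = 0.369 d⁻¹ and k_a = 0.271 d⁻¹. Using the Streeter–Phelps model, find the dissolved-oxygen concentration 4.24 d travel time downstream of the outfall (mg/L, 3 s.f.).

DO ≈ 4.56 mg/L

Mixed DO = (9.35×7.50 + 2.47×2.05)/(9.35+2.47) = 75.19/11.82 = 6.361 mg/L.
Mixed L₀ = (9.35×4.60 + 2.47×31.0)/(11.82) = 119.6/11.82 = 10.12 mg/L.
Initial deficit D₀ = C_s − DO₀ = 9.73 − 6.361 = 3.369 mg/L.
D(4.24) = [0.369×10.12/(0.271−0.369)](e^(−0.369×4.24) − e^(−0.271×4.24)) + 3.369 e^(−0.271×4.24)
= -38.09 × (0.2092 − 0.3169) + 3.369 × 0.3169 = 5.173 mg/L.
DO = 9.73 − 5.173 = 4.557 mg/L.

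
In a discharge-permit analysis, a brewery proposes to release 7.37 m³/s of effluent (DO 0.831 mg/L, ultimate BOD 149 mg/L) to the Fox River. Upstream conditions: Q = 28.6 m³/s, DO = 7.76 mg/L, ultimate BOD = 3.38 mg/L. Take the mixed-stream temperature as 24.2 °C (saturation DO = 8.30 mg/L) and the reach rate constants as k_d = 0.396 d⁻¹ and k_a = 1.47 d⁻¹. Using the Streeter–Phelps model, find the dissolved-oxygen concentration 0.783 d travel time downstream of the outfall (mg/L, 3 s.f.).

Mixed DO = (28.6×7.76 + 7.37×0.831)/(28.6+7.37) = 228.1/35.97 = 6.340 mg/L.
Mixed L₀ = (28.6×3.38 + 7.37×149)/(35.97) = 1195/35.97 = 33.22 mg/L.
Initial deficit D₀ = C_s − DO₀ = 8.30 − 6.340 = 1.960 mg/L.
D(0.783) = [0.396×33.22/(1.47−0.396)](e^(−0.396×0.783) − e^(−1.47×0.783)) + 1.960 e^(−1.47×0.783)
= 12.25 × (0.7334 − 0.3163) + 1.960 × 0.3163 = 5.728 mg/L.
DO = 8.30 − 5.728 = 2.572 mg/L.

DO ≈ 2.57 mg/L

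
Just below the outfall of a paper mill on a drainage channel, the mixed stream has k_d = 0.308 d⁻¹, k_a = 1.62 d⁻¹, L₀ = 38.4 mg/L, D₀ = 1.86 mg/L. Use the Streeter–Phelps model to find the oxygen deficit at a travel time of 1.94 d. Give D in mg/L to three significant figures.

k_d L₀/(k_a−k_d) = 0.308×38.4/(1.62−0.308) = 11.83/1.312 = 9.015 mg/L.
e^(−k_d t) = e^(−0.308×1.940) = 0.5502; e^(−k_a t) = e^(−1.62×1.940) = 0.04316.
D = 9.015 × (0.5502 − 0.04316) + 1.86 × 0.04316 = 4.571 + 0.08028 = 4.651 mg/L.

D ≈ 4.65 mg/L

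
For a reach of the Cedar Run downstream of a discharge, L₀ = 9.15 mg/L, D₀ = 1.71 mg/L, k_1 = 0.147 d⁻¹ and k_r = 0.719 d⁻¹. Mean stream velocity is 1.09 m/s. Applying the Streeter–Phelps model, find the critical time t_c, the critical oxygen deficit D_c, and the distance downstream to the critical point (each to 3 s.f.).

At the critical point dD/dt = 0, so k_1 L₀ e^(−k_1 t) = k_r D. Substituting D(t) from the Streeter–Phelps equation and solving for t gives
t_c = ln[(k_r/k_1)(1 − D₀(k_r−k_1)/(k_1 L₀))] / (k_r−k_1).
Here k_r−k_1 = 0.5720 d⁻¹ and 1 − D₀(k_r−k_1)/(k_1 L₀) = 1 − 1.71×0.5720/(0.147×9.15) = 0.2728, so
t_c = ln(4.891 × 0.2728) / 0.5720 = 0.2884 / 0.5720 = 0.5042 d.
D_c = (k_1/k_r) L₀ e^(−k_1 t_c) = (0.147/0.719) × 9.15 × e^(−0.147×0.5042) = 0.2045 × 9.15 × 0.9286 = 1.737 mg/L.
x_c = v t_c = 1.09 m/s × 0.5042 d × 86400 s/d = 47490 m ≈ 47.5 km.

t_c ≈ 0.504 d; D_c ≈ 1.74 mg/L; x_c ≈ 47.5 km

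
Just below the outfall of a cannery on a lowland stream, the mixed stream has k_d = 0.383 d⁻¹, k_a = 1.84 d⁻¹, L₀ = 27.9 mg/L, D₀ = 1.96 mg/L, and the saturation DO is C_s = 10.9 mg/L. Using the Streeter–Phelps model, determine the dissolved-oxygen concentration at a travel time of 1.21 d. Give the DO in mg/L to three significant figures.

DO ≈ 6.87 mg/L

k_d L₀/(k_a−k_d) = 0.383×27.9/(1.84−0.383) = 10.69/1.457 = 7.334 mg/L.
e^(−k_d t) = e^(−0.383×1.210) = 0.6291; e^(−k_a t) = e^(−1.84×1.210) = 0.1079.
D = 7.334 × (0.6291 − 0.1079) + 1.96 × 0.1079 = 3.823 + 0.2115 = 4.034 mg/L.
DO = C_s − D = 10.9 − 4.034 = 6.866 mg/L.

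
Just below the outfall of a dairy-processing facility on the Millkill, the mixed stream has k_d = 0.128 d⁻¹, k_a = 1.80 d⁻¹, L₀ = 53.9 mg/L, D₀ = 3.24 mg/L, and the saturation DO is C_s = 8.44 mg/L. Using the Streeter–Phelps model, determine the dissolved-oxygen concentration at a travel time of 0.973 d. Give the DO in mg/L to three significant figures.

DO ≈ 4.95 mg/L

k_d L₀/(k_a−k_d) = 0.128×53.9/(1.80−0.128) = 6.899/1.672 = 4.126 mg/L.
e^(−k_d t) = e^(−0.128×0.9730) = 0.8829; e^(−k_a t) = e^(−1.80×0.9730) = 0.1735.
D = 4.126 × (0.8829 − 0.1735) + 3.24 × 0.1735 = 2.927 + 0.5622 = 3.489 mg/L.
DO = C_s − D = 8.44 − 3.489 = 4.951 mg/L.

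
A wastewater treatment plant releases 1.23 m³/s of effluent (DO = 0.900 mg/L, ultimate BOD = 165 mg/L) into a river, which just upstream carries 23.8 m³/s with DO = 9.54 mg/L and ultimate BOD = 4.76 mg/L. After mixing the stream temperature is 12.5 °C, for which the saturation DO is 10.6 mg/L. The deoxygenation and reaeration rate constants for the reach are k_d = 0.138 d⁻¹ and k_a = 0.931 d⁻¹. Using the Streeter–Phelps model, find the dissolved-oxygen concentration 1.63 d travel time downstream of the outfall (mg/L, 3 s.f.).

DO ≈ 9.00 mg/L

Mixed DO = (23.8×9.54 + 1.23×0.900)/(23.8+1.23) = 228.2/25.03 = 9.115 mg/L.
Mixed L₀ = (23.8×4.76 + 1.23×165)/(25.03) = 316.2/25.03 = 12.63 mg/L.
Initial deficit D₀ = C_s − DO₀ = 10.6 − 9.115 = 1.485 mg/L.
D(1.63) = [0.138×12.63/(0.931−0.138)](e^(−0.138×1.63) − e^(−0.931×1.63)) + 1.485 e^(−0.931×1.63)
= 2.199 × (0.7986 − 0.2193) + 1.485 × 0.2193 = 1.599 mg/L.
DO = 10.6 − 1.599 = 9.001 mg/L.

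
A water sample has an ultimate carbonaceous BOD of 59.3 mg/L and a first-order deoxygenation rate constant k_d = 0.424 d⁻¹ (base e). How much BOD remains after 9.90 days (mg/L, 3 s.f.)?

L_t = L₀ e^(−k_d t) = 59.3 × e^(−0.424×9.90) = 59.3 × 0.01503 = 0.8914 mg/L.

L ≈ 0.891 mg/L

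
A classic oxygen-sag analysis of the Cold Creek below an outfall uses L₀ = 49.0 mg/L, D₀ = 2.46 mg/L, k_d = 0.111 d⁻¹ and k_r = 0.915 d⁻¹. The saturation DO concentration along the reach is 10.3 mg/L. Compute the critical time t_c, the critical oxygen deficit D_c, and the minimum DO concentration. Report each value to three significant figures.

At the critical point dD/dt = 0, so k_d L₀ e^(−k_d t) = k_r D. Substituting D(t) from the Streeter–Phelps equation and solving for t gives
t_c = ln[(k_r/k_d)(1 − D₀(k_r−k_d)/(k_d L₀))] / (k_r−k_d).
Here k_r−k_d = 0.8040 d⁻¹ and 1 − D₀(k_r−k_d)/(k_d L₀) = 1 − 2.46×0.8040/(0.111×49.0) = 0.6364, so
t_c = ln(8.243 × 0.6364) / 0.8040 = 1.657 / 0.8040 = 2.061 d.
L(t_c) = L₀ e^(−k_d t_c) = 49.0 × 0.7955 = 38.98 mg/L, and at the critical point k_r D_c = k_d L, so D_c = (0.111/0.915) × 38.98 = 4.728 mg/L.
Minimum DO = C_s − D_c = 10.3 − 4.728 = 5.572 mg/L.

t_c ≈ 2.06 d; D_c ≈ 4.73 mg/L; min DO ≈ 5.57 mg/L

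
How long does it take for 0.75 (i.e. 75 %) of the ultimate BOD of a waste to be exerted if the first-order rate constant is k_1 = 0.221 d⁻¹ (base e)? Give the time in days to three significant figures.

t ≈ 6.27 d

y/L₀ = 1 − e^(−k_1 t) = 0.75 ⇒ e^(−k_1 t) = 0.250
t = −ln(0.250) / 0.221 = 1.386 / 0.221 = 6.273 d.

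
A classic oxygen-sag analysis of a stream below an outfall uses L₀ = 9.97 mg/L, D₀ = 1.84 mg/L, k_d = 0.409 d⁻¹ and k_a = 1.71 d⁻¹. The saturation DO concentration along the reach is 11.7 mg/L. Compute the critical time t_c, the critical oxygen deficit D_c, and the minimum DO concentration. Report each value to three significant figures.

t_c = [1/(k_a−k_d)] ln[(k_a/k_d)(1 − D₀(k_a−k_d)/(k_d L₀))]
= [1/(1.71−0.409)] ln[(1.71/0.409)(1 − 1.84×1.301/(0.409×9.97))]
= (1/1.301) ln[4.181 × 0.4129] = 0.7686 × ln(1.727) = 0.7686 × 0.5461 = 0.4198 d.
L(t_c) = L₀ e^(−k_d t_c) = 9.97 × 0.8422 = 8.397 mg/L, and at the critical point k_a D_c = k_d L, so D_c = (0.409/1.71) × 8.397 = 2.008 mg/L.
Minimum DO = C_s − D_c = 11.7 − 2.008 = 9.692 mg/L.

t_c ≈ 0.420 d; D_c ≈ 2.01 mg/L; min DO ≈ 9.69 mg/L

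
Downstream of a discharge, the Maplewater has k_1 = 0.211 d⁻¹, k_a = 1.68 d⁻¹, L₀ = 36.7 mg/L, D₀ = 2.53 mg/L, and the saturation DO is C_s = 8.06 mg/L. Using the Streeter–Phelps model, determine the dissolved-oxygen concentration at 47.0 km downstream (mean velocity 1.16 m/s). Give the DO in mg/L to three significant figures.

Travel time t = x/v = 47.0 km / (1.16 m/s) = 47000 m / 1.16 m/s = 40520 s = 0.4689 d.
k_1 L₀/(k_a−k_1) = 0.211×36.7/(1.68−0.211) = 7.744/1.469 = 5.271 mg/L.
e^(−k_1 t) = e^(−0.211×0.4689) = 0.9058; e^(−k_a t) = e^(−1.68×0.4689) = 0.4548.
D = 5.271 × (0.9058 − 0.4548) + 2.53 × 0.4548 = 2.377 + 1.151 = 3.528 mg/L.
DO = C_s − D = 8.06 − 3.528 = 4.532 mg/L.

DO ≈ 4.53 mg/L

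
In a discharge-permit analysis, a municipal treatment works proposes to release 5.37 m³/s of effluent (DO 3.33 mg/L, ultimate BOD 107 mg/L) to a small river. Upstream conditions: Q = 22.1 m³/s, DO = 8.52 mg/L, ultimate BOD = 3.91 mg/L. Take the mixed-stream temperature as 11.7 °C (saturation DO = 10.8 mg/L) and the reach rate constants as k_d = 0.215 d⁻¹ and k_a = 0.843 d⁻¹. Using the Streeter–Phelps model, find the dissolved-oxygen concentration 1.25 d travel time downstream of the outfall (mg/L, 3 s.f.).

DO ≈ 6.23 mg/L

Mixed DO = (22.1×8.52 + 5.37×3.33)/(22.1+5.37) = 206.2/27.47 = 7.505 mg/L.
Mixed L₀ = (22.1×3.91 + 5.37×107)/(27.47) = 661.0/27.47 = 24.06 mg/L.
Initial deficit D₀ = C_s − DO₀ = 10.8 − 7.505 = 3.295 mg/L.
D(1.25) = [0.215×24.06/(0.843−0.215)](e^(−0.215×1.25) − e^(−0.843×1.25)) + 3.295 e^(−0.843×1.25)
= 8.238 × (0.7643 − 0.3486) + 3.295 × 0.3486 = 4.573 mg/L.
DO = 10.8 − 4.573 = 6.227 mg/L.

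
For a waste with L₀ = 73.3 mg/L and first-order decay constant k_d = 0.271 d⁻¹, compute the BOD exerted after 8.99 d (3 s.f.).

y ≈ 66.9 mg/L

y_t = L₀(1 − e^(−k_d t)) = 73.3 × (1 − e^(−0.271×8.99))
= 73.3 × (1 − 0.08748) = 73.3 × 0.9125 = 66.89 mg/L.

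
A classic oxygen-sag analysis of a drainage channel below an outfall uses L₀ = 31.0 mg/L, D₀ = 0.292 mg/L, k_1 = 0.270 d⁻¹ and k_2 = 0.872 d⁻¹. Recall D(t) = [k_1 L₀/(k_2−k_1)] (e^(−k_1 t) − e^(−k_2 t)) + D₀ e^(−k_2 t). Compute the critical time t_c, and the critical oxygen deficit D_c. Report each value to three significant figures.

With k_2/k_1 = 3.230 and 1 − D₀(k_2−k_1)/(k_1 L₀) = 0.9790,
t_c = ln(3.230 × 0.9790) / (0.872 − 0.270) = ln(3.162) / 0.6020 = 1.151/0.6020 = 1.912 d.
D_c = (k_1/k_2) L₀ e^(−k_1 t_c) = (0.270/0.872) × 31.0 × e^(−0.270×1.912) = 0.3096 × 31.0 × 0.5967 = 5.728 mg/L.

t_c ≈ 1.91 d; D_c ≈ 5.73 mg/L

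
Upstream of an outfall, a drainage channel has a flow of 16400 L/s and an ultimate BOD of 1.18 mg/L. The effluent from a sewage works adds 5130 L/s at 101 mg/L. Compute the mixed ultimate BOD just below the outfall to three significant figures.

Flow-weighted mixing: C = (Q_r C_r + Q_w C_w)/(Q_r + Q_w)
= (16400×1.18 + 5130×101)/(16400 + 5130) = 537500/21530 = 24.96 mg/L.

25.0 mg/L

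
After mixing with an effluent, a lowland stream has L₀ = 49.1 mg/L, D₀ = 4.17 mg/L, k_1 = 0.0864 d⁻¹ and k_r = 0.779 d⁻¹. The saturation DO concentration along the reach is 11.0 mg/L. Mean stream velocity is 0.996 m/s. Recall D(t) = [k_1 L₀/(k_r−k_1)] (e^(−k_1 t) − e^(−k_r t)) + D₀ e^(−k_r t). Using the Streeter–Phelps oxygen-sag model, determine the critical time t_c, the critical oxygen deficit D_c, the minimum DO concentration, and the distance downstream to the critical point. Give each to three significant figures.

At the critical point dD/dt = 0, so k_1 L₀ e^(−k_1 t) = k_r D. Substituting D(t) from the Streeter–Phelps equation and solving for t gives
t_c = ln[(k_r/k_1)(1 − D₀(k_r−k_1)/(k_1 L₀))] / (k_r−k_1).
Here k_r−k_1 = 0.6926 d⁻¹ and 1 − D₀(k_r−k_1)/(k_1 L₀) = 1 − 4.17×0.6926/(0.0864×49.1) = 0.3192, so
t_c = ln(9.016 × 0.3192) / 0.6926 = 1.057 / 0.6926 = 1.526 d.
D_c = (k_1/k_r) L₀ e^(−k_1 t_c) = (0.0864/0.779) × 49.1 × e^(−0.0864×1.526) = 0.1109 × 49.1 × 0.8765 = 4.773 mg/L.
Minimum DO = C_s − D_c = 11.0 − 4.773 = 6.227 mg/L.
x_c = v t_c = 0.996 m/s × 1.526 d × 86400 s/d = 131300 m ≈ 131 km.

t_c ≈ 1.53 d; D_c ≈ 4.77 mg/L; min DO ≈ 6.23 mg/L; x_c ≈ 131 km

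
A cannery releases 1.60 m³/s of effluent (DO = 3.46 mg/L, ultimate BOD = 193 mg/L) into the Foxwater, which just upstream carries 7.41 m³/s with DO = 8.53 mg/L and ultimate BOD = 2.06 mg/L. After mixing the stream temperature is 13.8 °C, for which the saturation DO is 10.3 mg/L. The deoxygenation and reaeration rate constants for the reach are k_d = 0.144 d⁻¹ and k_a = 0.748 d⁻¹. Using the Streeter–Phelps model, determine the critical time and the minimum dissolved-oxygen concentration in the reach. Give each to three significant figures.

t_c ≈ 2.11 d; minimum DO ≈ 5.19 mg/L

Mixed DO = (7.41×8.53 + 1.60×3.46)/(7.41+1.60) = 68.74/9.010 = 7.630 mg/L.
Mixed L₀ = (7.41×2.06 + 1.60×193)/(9.010) = 324.1/9.010 = 35.97 mg/L.
Initial deficit D₀ = C_s − DO₀ = 10.3 − 7.630 = 2.670 mg/L.
t_c = (1/0.6040) ln[(0.748/0.144)(1 − 2.670×0.6040/(0.144×35.97))] = 1.656 × ln(3.577) = 2.110 d.
D_c = (0.144/0.748) × 35.97 × e^(−0.144×2.110) = 0.1925 × 35.97 × 0.7380 = 5.110 mg/L.
Minimum DO = 10.3 − 5.110 = 5.190 mg/L.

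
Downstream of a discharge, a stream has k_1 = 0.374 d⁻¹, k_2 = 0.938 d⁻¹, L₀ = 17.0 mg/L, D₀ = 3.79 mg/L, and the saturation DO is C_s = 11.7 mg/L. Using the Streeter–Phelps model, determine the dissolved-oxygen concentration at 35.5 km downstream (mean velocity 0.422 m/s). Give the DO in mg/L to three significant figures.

DO ≈ 6.87 mg/L

Travel time t = x/v = 35.5 km / (0.422 m/s) = 35500 m / 0.422 m/s = 84120 s = 0.9736 d.
k_1 L₀/(k_2−k_1) = 0.374×17.0/(0.938−0.374) = 6.358/0.5640 = 11.27 mg/L.
e^(−k_1 t) = e^(−0.374×0.9736) = 0.6948; e^(−k_2 t) = e^(−0.938×0.9736) = 0.4012.
D = 11.27 × (0.6948 − 0.4012) + 3.79 × 0.4012 = 3.310 + 1.521 = 4.830 mg/L.
DO = C_s − D = 11.7 − 4.830 = 6.870 mg/L.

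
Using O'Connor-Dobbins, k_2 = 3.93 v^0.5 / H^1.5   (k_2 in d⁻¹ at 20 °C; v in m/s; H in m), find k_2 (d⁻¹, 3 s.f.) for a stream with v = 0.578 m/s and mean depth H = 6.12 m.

k_2 ≈ 0.197 d⁻¹

k_2 = 3.93 × 0.578^0.5 / 6.12^1.5 = 3.93 × 0.7603 / 15.14 = 0.1973 d⁻¹.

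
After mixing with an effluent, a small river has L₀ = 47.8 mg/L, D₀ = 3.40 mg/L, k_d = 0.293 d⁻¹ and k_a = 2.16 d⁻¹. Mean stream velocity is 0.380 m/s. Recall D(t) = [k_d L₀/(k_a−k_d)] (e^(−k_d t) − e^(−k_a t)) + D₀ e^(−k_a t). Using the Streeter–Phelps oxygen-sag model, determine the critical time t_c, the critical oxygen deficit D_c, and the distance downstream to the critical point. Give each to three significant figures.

At the critical point dD/dt = 0, so k_d L₀ e^(−k_d t) = k_a D. Substituting D(t) from the Streeter–Phelps equation and solving for t gives
t_c = ln[(k_a/k_d)(1 − D₀(k_a−k_d)/(k_d L₀))] / (k_a−k_d).
Here k_a−k_d = 1.867 d⁻¹ and 1 − D₀(k_a−k_d)/(k_d L₀) = 1 − 3.40×1.867/(0.293×47.8) = 0.5468, so
t_c = ln(7.372 × 0.5468) / 1.867 = 1.394 / 1.867 = 0.7466 d.
D_c = (k_d/k_a) L₀ e^(−k_d t_c) = (0.293/2.16) × 47.8 × e^(−0.293×0.7466) = 0.1356 × 47.8 × 0.8035 = 5.210 mg/L.
x_c = v t_c = 0.380 m/s × 0.7466 d × 86400 s/d = 24510 m ≈ 24.5 km.

t_c ≈ 0.747 d; D_c ≈ 5.21 mg/L; x_c ≈ 24.5 km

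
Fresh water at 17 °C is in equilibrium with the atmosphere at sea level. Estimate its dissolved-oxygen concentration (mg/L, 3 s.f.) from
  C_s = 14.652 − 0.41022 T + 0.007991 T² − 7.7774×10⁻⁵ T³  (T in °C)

C_s = 14.652 − 0.41022×17 + 0.007991×17² − 7.7774×10⁻⁵×17³ = 9.606 mg/L.

C_s ≈ 9.61 mg/L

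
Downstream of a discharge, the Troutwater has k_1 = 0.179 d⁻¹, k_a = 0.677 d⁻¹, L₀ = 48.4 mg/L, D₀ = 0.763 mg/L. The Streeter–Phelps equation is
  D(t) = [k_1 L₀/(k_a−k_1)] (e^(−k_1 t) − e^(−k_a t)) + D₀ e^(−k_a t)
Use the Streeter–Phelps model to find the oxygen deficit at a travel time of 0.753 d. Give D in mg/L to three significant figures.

D ≈ 5.21 mg/L

k_1 L₀/(k_a−k_1) = 0.179×48.4/(0.677−0.179) = 8.664/0.4980 = 17.40 mg/L.
e^(−k_1 t) = e^(−0.179×0.7530) = 0.8739; e^(−k_a t) = e^(−0.677×0.7530) = 0.6006.
D = 17.40 × (0.8739 − 0.6006) + 0.763 × 0.6006 = 4.754 + 0.4583 = 5.212 mg/L.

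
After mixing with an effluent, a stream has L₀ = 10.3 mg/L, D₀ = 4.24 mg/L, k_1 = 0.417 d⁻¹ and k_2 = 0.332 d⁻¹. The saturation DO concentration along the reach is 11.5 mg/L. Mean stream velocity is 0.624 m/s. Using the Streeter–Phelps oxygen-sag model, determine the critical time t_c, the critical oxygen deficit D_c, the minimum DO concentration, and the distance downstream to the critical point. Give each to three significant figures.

With k_2/k_1 = 0.7962 and 1 − D₀(k_2−k_1)/(k_1 L₀) = 1.084,
t_c = ln(0.7962 × 1.084) / (0.332 − 0.417) = ln(0.8630) / -0.08500 = -0.1474/-0.08500 = 1.734 d.
D_c = (k_1/k_2) L₀ e^(−k_1 t_c) = (0.417/0.332) × 10.3 × e^(−0.417×1.734) = 1.256 × 10.3 × 0.4853 = 6.278 mg/L.
Minimum DO = C_s − D_c = 11.5 − 6.278 = 5.222 mg/L.
x_c = v t_c = 0.624 m/s × 1.734 d × 86400 s/d = 93480 m ≈ 93.5 km.

t_c ≈ 1.73 d; D_c ≈ 6.28 mg/L; min DO ≈ 5.22 mg/L; x_c ≈ 93.5 km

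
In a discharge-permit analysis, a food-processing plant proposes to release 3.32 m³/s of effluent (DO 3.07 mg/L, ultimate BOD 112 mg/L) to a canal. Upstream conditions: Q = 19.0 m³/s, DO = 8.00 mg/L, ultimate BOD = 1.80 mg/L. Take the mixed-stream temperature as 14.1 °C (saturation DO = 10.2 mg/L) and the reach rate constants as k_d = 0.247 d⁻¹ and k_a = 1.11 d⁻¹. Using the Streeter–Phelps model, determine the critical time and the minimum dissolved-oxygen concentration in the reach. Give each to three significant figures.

t_c ≈ 0.781 d; minimum DO ≈ 6.86 mg/L

Mixed DO = (19.0×8.00 + 3.32×3.07)/(19.0+3.32) = 162.2/22.32 = 7.267 mg/L.
Mixed L₀ = (19.0×1.80 + 3.32×112)/(22.32) = 406.0/22.32 = 18.19 mg/L.
Initial deficit D₀ = C_s − DO₀ = 10.2 − 7.267 = 2.933 mg/L.
t_c = (1/0.8630) ln[(1.11/0.247)(1 − 2.933×0.8630/(0.247×18.19))] = 1.159 × ln(1.962) = 0.7810 d.
D_c = (0.247/1.11) × 18.19 × e^(−0.247×0.7810) = 0.2225 × 18.19 × 0.8245 = 3.338 mg/L.
Minimum DO = 10.2 − 3.338 = 6.862 mg/L.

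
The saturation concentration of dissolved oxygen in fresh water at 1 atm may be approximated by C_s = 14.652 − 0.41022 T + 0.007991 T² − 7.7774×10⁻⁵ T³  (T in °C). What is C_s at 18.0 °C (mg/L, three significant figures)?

C_s = 14.652 − 0.41022×18.0 + 0.007991×18.0² − 7.7774×10⁻⁵×18.0³ = 9.404 mg/L.

C_s ≈ 9.40 mg/L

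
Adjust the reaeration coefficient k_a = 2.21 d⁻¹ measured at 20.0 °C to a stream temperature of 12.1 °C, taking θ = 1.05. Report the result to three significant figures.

k_a(T₂) = k_a(T₁) · θ^(T₂−T₁) = 2.21 × 1.05^(12.1−20.0)
= 2.21 × 1.05^-7.90 = 2.21 × 0.6801 = 1.503 d⁻¹.

k_a ≈ 1.50 d⁻¹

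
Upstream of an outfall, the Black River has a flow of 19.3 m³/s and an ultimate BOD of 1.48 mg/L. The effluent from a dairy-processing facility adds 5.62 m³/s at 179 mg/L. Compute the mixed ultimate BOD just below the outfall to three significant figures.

Flow-weighted mixing: C = (Q_r C_r + Q_w C_w)/(Q_r + Q_w)
= (19.3×1.48 + 5.62×179)/(19.3 + 5.62) = 1035/24.92 = 41.51 mg/L.

41.5 mg/L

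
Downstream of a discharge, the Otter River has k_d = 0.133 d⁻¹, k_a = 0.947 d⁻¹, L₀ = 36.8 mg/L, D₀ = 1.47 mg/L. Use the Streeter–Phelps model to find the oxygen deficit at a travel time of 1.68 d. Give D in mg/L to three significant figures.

k_d L₀/(k_a−k_d) = 0.133×36.8/(0.947−0.133) = 4.894/0.8140 = 6.013 mg/L.
e^(−k_d t) = e^(−0.133×1.680) = 0.7998; e^(−k_a t) = e^(−0.947×1.680) = 0.2037.
D = 6.013 × (0.7998 − 0.2037) + 1.47 × 0.2037 = 3.584 + 0.2995 = 3.883 mg/L.

D ≈ 3.88 mg/L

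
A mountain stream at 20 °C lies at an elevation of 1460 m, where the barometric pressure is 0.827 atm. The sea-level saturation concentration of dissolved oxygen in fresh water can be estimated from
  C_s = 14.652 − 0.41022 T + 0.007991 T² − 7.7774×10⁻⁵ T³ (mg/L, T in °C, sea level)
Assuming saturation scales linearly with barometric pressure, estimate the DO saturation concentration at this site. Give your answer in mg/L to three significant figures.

At sea level: C_s = 14.652 − 0.41022×20 + 0.007991×20² − 7.7774×10⁻⁵×20³ = 9.022 mg/L.
Pressure correction: C_s' = 9.022 × 0.827 = 7.461 mg/L.

C_s ≈ 7.46 mg/L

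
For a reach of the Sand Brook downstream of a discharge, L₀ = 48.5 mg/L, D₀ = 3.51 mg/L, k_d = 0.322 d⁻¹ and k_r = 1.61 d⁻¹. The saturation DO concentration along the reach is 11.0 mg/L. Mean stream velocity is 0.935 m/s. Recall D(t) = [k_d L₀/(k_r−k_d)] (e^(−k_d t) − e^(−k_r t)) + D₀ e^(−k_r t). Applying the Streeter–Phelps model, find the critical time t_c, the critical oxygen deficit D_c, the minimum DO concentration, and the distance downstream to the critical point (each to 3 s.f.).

At the critical point dD/dt = 0, so k_d L₀ e^(−k_d t) = k_r D. Substituting D(t) from the Streeter–Phelps equation and solving for t gives
t_c = ln[(k_r/k_d)(1 − D₀(k_r−k_d)/(k_d L₀))] / (k_r−k_d).
Here k_r−k_d = 1.288 d⁻¹ and 1 − D₀(k_r−k_d)/(k_d L₀) = 1 − 3.51×1.288/(0.322×48.5) = 0.7105, so
t_c = ln(5.000 × 0.7105) / 1.288 = 1.268 / 1.288 = 0.9842 d.
L(t_c) = L₀ e^(−k_d t_c) = 48.5 × 0.7284 = 35.33 mg/L, and at the critical point k_r D_c = k_d L, so D_c = (0.322/1.61) × 35.33 = 7.065 mg/L.
Minimum DO = C_s − D_c = 11.0 − 7.065 = 3.935 mg/L.
x_c = v t_c = 0.935 m/s × 0.9842 d × 86400 s/d = 79510 m ≈ 79.5 km.

t_c ≈ 0.984 d; D_c ≈ 7.07 mg/L; min DO ≈ 3.93 mg/L; x_c ≈ 79.5 km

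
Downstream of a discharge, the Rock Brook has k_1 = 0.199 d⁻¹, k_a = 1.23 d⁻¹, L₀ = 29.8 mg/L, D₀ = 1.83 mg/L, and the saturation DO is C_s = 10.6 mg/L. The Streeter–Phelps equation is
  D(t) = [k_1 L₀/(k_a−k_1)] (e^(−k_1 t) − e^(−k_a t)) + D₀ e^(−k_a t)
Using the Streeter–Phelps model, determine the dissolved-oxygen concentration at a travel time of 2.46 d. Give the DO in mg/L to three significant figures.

DO ≈ 7.26 mg/L

k_1 L₀/(k_a−k_1) = 0.199×29.8/(1.23−0.199) = 5.930/1.031 = 5.752 mg/L.
e^(−k_1 t) = e^(−0.199×2.460) = 0.6129; e^(−k_a t) = e^(−1.23×2.460) = 0.04852.
D = 5.752 × (0.6129 − 0.04852) + 1.83 × 0.04852 = 3.246 + 0.08879 = 3.335 mg/L.
DO = C_s − D = 10.6 − 3.335 = 7.265 mg/L.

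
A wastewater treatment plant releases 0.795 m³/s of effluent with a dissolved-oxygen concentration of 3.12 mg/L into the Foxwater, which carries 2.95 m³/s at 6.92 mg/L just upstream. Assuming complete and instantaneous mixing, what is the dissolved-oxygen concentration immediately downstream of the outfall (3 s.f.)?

6.11 mg/L

Flow-weighted mixing: C = (Q_r C_r + Q_w C_w)/(Q_r + Q_w)
= (2.95×6.92 + 0.795×3.12)/(2.95 + 0.795) = 22.89/3.745 = 6.113 mg/L.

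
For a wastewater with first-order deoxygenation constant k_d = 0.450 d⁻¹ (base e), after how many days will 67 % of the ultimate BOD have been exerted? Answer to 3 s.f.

t ≈ 2.46 d

y/L₀ = 1 − e^(−k_d t) = 0.67 ⇒ e^(−k_d t) = 0.330
t = −ln(0.330) / 0.450 = 1.109 / 0.450 = 2.464 d.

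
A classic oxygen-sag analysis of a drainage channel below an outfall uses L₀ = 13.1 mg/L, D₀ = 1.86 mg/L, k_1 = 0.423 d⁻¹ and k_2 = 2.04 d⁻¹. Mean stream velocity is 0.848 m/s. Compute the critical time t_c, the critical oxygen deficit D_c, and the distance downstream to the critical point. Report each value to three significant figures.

t_c = [1/(k_2−k_1)] ln[(k_2/k_1)(1 − D₀(k_2−k_1)/(k_1 L₀))]
= [1/(2.04−0.423)] ln[(2.04/0.423)(1 − 1.86×1.617/(0.423×13.1))]
= (1/1.617) ln[4.823 × 0.4572] = 0.6184 × ln(2.205) = 0.6184 × 0.7908 = 0.4890 d.
D_c = (k_1/k_2) L₀ e^(−k_1 t_c) = (0.423/2.04) × 13.1 × e^(−0.423×0.4890) = 0.2074 × 13.1 × 0.8131 = 2.209 mg/L.
x_c = v t_c = 0.848 m/s × 0.4890 d × 86400 s/d = 35830 m ≈ 35.8 km.

t_c ≈ 0.489 d; D_c ≈ 2.21 mg/L; x_c ≈ 35.8 km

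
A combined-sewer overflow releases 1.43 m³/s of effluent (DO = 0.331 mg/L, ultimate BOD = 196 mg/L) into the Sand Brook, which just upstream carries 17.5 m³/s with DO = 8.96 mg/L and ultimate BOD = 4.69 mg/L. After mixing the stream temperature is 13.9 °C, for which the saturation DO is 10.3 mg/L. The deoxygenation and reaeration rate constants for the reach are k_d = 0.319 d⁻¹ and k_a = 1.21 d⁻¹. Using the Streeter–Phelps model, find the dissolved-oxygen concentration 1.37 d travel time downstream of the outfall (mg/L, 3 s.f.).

Mixed DO = (17.5×8.96 + 1.43×0.331)/(17.5+1.43) = 157.3/18.93 = 8.308 mg/L.
Mixed L₀ = (17.5×4.69 + 1.43×196)/(18.93) = 362.4/18.93 = 19.14 mg/L.
Initial deficit D₀ = C_s − DO₀ = 10.3 − 8.308 = 1.992 mg/L.
D(1.37) = [0.319×19.14/(1.21−0.319)](e^(−0.319×1.37) − e^(−1.21×1.37)) + 1.992 e^(−1.21×1.37)
= 6.853 × (0.6460 − 0.1906) + 1.992 × 0.1906 = 3.500 mg/L.
DO = 10.3 − 3.500 = 6.800 mg/L.

DO ≈ 6.80 mg/L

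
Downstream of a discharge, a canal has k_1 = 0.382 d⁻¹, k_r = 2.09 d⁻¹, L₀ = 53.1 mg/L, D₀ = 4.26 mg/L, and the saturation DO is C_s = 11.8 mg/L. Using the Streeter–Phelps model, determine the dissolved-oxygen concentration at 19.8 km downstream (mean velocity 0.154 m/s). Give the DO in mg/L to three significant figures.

Travel time t = x/v = 19.8 km / (0.154 m/s) = 19800 m / 0.154 m/s = 128600 s = 1.488 d.
k_1 L₀/(k_r−k_1) = 0.382×53.1/(2.09−0.382) = 20.28/1.708 = 11.88 mg/L.
e^(−k_1 t) = e^(−0.382×1.488) = 0.5664; e^(−k_r t) = e^(−2.09×1.488) = 0.04460.
D = 11.88 × (0.5664 − 0.04460) + 4.26 × 0.04460 = 6.197 + 0.1900 = 6.387 mg/L.
DO = C_s − D = 11.8 − 6.387 = 5.413 mg/L.

DO ≈ 5.41 mg/L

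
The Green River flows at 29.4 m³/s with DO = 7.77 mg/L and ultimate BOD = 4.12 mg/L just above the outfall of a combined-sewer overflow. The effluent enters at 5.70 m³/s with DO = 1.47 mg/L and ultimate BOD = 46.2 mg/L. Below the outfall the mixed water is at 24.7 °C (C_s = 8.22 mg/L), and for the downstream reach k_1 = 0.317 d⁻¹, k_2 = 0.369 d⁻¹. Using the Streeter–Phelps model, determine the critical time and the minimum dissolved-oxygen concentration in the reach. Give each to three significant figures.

t_c ≈ 2.49 d; minimum DO ≈ 3.95 mg/L

Mixed DO = (29.4×7.77 + 5.70×1.47)/(29.4+5.70) = 236.8/35.10 = 6.747 mg/L.
Mixed L₀ = (29.4×4.12 + 5.70×46.2)/(35.10) = 384.5/35.10 = 10.95 mg/L.
Initial deficit D₀ = C_s − DO₀ = 8.22 − 6.747 = 1.473 mg/L.
t_c = (1/0.05200) ln[(0.369/0.317)(1 − 1.473×0.05200/(0.317×10.95))] = 19.23 × ln(1.138) = 2.492 d.
D_c = (0.317/0.369) × 10.95 × e^(−0.317×2.492) = 0.8591 × 10.95 × 0.4539 = 4.271 mg/L.
Minimum DO = 8.22 − 4.271 = 3.949 mg/L.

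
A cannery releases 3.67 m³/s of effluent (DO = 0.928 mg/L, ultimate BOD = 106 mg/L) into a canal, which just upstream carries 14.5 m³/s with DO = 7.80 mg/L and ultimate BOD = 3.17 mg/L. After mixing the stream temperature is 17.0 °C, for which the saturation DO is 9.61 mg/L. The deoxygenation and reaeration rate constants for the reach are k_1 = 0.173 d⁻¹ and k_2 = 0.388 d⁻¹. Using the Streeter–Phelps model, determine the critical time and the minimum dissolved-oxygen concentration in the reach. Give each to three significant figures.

t_c ≈ 2.91 d; minimum DO ≈ 3.16 mg/L

Mixed DO = (14.5×7.80 + 3.67×0.928)/(14.5+3.67) = 116.5/18.17 = 6.412 mg/L.
Mixed L₀ = (14.5×3.17 + 3.67×106)/(18.17) = 435.0/18.17 = 23.94 mg/L.
Initial deficit D₀ = C_s − DO₀ = 9.61 − 6.412 = 3.198 mg/L.
t_c = (1/0.2150) ln[(0.388/0.173)(1 − 3.198×0.2150/(0.173×23.94))] = 4.651 × ln(1.870) = 2.912 d.
D_c = (0.173/0.388) × 23.94 × e^(−0.173×2.912) = 0.4459 × 23.94 × 0.6042 = 6.449 mg/L.
Minimum DO = 9.61 − 6.449 = 3.161 mg/L.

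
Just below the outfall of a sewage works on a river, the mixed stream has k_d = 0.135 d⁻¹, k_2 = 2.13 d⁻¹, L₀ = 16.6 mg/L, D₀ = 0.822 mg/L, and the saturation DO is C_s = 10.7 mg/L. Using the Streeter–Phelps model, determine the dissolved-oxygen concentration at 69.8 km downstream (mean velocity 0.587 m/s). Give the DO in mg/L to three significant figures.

Travel time t = x/v = 69.8 km / (0.587 m/s) = 69800 m / 0.587 m/s = 118900 s = 1.376 d.
k_d L₀/(k_2−k_d) = 0.135×16.6/(2.13−0.135) = 2.241/1.995 = 1.123 mg/L.
e^(−k_d t) = e^(−0.135×1.376) = 0.8304; e^(−k_2 t) = e^(−2.13×1.376) = 0.05332.
D = 1.123 × (0.8304 − 0.05332) + 0.822 × 0.05332 = 0.8729 + 0.04383 = 0.9168 mg/L.
DO = C_s − D = 10.7 − 0.9168 = 9.783 mg/L.

DO ≈ 9.78 mg/L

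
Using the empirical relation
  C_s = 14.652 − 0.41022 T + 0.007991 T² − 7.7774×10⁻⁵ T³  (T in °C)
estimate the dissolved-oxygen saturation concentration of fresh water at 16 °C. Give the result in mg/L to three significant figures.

C_s ≈ 9.82 mg/L

C_s = 14.652 − 0.41022×16 + 0.007991×16² − 7.7774×10⁻⁵×16³ = 9.816 mg/L.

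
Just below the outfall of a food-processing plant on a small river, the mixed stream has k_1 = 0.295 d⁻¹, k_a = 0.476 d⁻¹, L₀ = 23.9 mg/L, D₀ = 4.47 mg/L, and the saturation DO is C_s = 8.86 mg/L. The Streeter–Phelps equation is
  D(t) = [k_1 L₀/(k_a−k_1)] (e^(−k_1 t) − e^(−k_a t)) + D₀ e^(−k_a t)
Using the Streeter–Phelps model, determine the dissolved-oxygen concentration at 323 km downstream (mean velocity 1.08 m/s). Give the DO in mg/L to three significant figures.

Travel time t = x/v = 323 km / (1.08 m/s) = 323000 m / 1.08 m/s = 299100 s = 3.462 d.
k_1 L₀/(k_a−k_1) = 0.295×23.9/(0.476−0.295) = 7.050/0.1810 = 38.95 mg/L.
e^(−k_1 t) = e^(−0.295×3.462) = 0.3602; e^(−k_a t) = e^(−0.476×3.462) = 0.1925.
D = 38.95 × (0.3602 − 0.1925) + 4.47 × 0.1925 = 6.532 + 0.8605 = 7.392 mg/L.
DO = C_s − D = 8.86 − 7.392 = 1.468 mg/L.

DO ≈ 1.47 mg/L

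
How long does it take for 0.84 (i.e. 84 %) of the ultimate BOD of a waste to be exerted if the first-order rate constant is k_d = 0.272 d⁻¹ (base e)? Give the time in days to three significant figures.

t ≈ 6.74 d

y/L₀ = 1 − e^(−k_d t) = 0.84 ⇒ e^(−k_d t) = 0.160
t = −ln(0.160) / 0.272 = 1.833 / 0.272 = 6.737 d.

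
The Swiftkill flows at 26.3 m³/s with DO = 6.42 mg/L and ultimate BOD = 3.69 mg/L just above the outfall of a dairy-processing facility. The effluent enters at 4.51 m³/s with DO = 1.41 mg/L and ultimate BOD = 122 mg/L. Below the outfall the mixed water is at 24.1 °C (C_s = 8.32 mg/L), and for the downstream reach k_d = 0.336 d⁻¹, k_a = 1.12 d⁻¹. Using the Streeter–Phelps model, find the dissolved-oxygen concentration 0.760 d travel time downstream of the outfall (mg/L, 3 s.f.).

DO ≈ 4.06 mg/L

Mixed DO = (26.3×6.42 + 4.51×1.41)/(26.3+4.51) = 175.2/30.81 = 5.687 mg/L.
Mixed L₀ = (26.3×3.69 + 4.51×122)/(30.81) = 647.3/30.81 = 21.01 mg/L.
Initial deficit D₀ = C_s − DO₀ = 8.32 − 5.687 = 2.633 mg/L.
D(0.760) = [0.336×21.01/(1.12−0.336)](e^(−0.336×0.760) − e^(−1.12×0.760)) + 2.633 e^(−1.12×0.760)
= 9.004 × (0.7746 − 0.4269) + 2.633 × 0.4269 = 4.255 mg/L.
DO = 8.32 − 4.255 = 4.065 mg/L.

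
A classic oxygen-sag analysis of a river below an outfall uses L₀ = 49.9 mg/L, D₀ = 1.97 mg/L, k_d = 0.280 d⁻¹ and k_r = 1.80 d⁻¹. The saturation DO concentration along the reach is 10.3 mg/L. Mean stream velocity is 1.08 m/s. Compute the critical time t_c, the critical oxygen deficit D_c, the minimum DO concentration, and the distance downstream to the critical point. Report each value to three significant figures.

t_c ≈ 1.07 d; D_c ≈ 5.76 mg/L; min DO ≈ 4.54 mg/L; x_c ≈ 99.4 km

With k_r/k_d = 6.429 and 1 − D₀(k_r−k_d)/(k_d L₀) = 0.7857,
t_c = ln(6.429 × 0.7857) / (1.80 − 0.280) = ln(5.051) / 1.520 = 1.620/1.520 = 1.065 d.
D_c = (k_d/k_r) L₀ e^(−k_d t_c) = (0.280/1.80) × 49.9 × e^(−0.280×1.065) = 0.1556 × 49.9 × 0.7420 = 5.760 mg/L.
Minimum DO = C_s − D_c = 10.3 − 5.760 = 4.540 mg/L.
x_c = v t_c = 1.08 m/s × 1.065 d × 86400 s/d = 99420 m ≈ 99.4 km.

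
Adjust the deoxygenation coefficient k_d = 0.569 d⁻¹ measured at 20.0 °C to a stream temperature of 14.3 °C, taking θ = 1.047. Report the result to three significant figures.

k_d(T₂) = k_d(T₁) · θ^(T₂−T₁) = 0.569 × 1.047^(14.3−20.0)
= 0.569 × 1.047^-5.70 = 0.569 × 0.7697 = 0.4379 d⁻¹.

k_d ≈ 0.438 d⁻¹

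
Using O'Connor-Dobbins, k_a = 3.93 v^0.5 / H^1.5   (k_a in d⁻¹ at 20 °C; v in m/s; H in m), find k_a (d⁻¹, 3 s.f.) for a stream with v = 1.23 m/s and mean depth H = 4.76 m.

k_a ≈ 0.420 d⁻¹

k_a = 3.93 × 1.23^0.5 / 4.76^1.5 = 3.93 × 1.109 / 10.39 = 0.4197 d⁻¹.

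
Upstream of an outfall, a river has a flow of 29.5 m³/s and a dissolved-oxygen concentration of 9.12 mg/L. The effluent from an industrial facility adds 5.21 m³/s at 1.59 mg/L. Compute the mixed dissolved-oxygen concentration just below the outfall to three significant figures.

Flow-weighted mixing: C = (Q_r C_r + Q_w C_w)/(Q_r + Q_w)
= (29.5×9.12 + 5.21×1.59)/(29.5 + 5.21) = 277.3/34.71 = 7.990 mg/L.

7.99 mg/L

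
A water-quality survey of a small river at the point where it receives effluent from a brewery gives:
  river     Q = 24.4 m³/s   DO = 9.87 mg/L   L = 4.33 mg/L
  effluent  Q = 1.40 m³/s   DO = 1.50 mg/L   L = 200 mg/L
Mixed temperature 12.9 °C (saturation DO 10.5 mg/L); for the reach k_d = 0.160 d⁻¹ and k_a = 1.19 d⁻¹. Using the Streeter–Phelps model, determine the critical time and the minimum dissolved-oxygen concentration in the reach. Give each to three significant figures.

Mixed DO = (24.4×9.87 + 1.40×1.50)/(24.4+1.40) = 242.9/25.80 = 9.416 mg/L.
Mixed L₀ = (24.4×4.33 + 1.40×200)/(25.80) = 385.7/25.80 = 14.95 mg/L.
Initial deficit D₀ = C_s − DO₀ = 10.5 − 9.416 = 1.084 mg/L.
t_c = (1/1.030) ln[(1.19/0.160)(1 − 1.084×1.030/(0.160×14.95))] = 0.9709 × ln(3.965) = 1.337 d.
D_c = (0.160/1.19) × 14.95 × e^(−0.160×1.337) = 0.1345 × 14.95 × 0.8074 = 1.623 mg/L.
Minimum DO = 10.5 − 1.623 = 8.877 mg/L.

t_c ≈ 1.34 d; minimum DO ≈ 8.88 mg/L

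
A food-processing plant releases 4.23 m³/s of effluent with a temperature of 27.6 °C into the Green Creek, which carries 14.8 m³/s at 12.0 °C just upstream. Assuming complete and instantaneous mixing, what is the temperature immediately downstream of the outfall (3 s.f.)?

Flow-weighted mixing: C = (Q_r C_r + Q_w C_w)/(Q_r + Q_w)
= (14.8×12.0 + 4.23×27.6)/(14.8 + 4.23) = 294.3/19.03 = 15.47 °C.

15.5 °C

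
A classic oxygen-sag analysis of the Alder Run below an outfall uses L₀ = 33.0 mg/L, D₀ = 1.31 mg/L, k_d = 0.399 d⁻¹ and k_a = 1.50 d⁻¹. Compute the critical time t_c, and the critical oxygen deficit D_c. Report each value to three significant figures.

With k_a/k_d = 3.759 and 1 − D₀(k_a−k_d)/(k_d L₀) = 0.8905,
t_c = ln(3.759 × 0.8905) / (1.50 − 0.399) = ln(3.348) / 1.101 = 1.208/1.101 = 1.097 d.
D_c = (k_d/k_a) L₀ e^(−k_d t_c) = (0.399/1.50) × 33.0 × e^(−0.399×1.097) = 0.2660 × 33.0 × 0.6454 = 5.665 mg/L.

t_c ≈ 1.10 d; D_c ≈ 5.67 mg/L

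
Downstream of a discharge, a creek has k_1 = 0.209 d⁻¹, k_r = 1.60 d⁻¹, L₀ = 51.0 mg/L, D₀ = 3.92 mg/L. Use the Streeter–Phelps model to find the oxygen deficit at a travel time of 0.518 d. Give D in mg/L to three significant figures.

k_1 L₀/(k_r−k_1) = 0.209×51.0/(1.60−0.209) = 10.66/1.391 = 7.663 mg/L.
e^(−k_1 t) = e^(−0.209×0.5180) = 0.8974; e^(−k_r t) = e^(−1.60×0.5180) = 0.4366.
D = 7.663 × (0.8974 − 0.4366) + 3.92 × 0.4366 = 3.531 + 1.711 = 5.243 mg/L.

D ≈ 5.24 mg/L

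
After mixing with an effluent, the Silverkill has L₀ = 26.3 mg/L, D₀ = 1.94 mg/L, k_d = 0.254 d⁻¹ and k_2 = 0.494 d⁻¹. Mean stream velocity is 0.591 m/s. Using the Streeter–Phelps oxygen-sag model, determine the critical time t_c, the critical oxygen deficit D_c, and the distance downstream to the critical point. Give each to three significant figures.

t_c = [1/(k_2−k_d)] ln[(k_2/k_d)(1 − D₀(k_2−k_d)/(k_d L₀))]
= [1/(0.494−0.254)] ln[(0.494/0.254)(1 − 1.94×0.2400/(0.254×26.3))]
= (1/0.2400) ln[1.945 × 0.9303] = 4.167 × ln(1.809) = 4.167 × 0.5930 = 2.471 d.
D_c = (k_d/k_2) L₀ e^(−k_d t_c) = (0.254/0.494) × 26.3 × e^(−0.254×2.471) = 0.5142 × 26.3 × 0.5339 = 7.220 mg/L.
x_c = v t_c = 0.591 m/s × 2.471 d × 86400 s/d = 126200 m ≈ 126 km.

t_c ≈ 2.47 d; D_c ≈ 7.22 mg/L; x_c ≈ 126 km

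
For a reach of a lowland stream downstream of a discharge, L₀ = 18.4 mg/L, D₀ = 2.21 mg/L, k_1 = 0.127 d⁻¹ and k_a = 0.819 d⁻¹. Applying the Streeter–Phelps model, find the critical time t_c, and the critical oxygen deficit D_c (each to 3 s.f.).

At the critical point dD/dt = 0, so k_1 L₀ e^(−k_1 t) = k_a D. Substituting D(t) from the Streeter–Phelps equation and solving for t gives
t_c = ln[(k_a/k_1)(1 − D₀(k_a−k_1)/(k_1 L₀))] / (k_a−k_1).
Here k_a−k_1 = 0.6920 d⁻¹ and 1 − D₀(k_a−k_1)/(k_1 L₀) = 1 − 2.21×0.6920/(0.127×18.4) = 0.3455, so
t_c = ln(6.449 × 0.3455) / 0.6920 = 0.8013 / 0.6920 = 1.158 d.
D_c = (k_1/k_a) L₀ e^(−k_1 t_c) = (0.127/0.819) × 18.4 × e^(−0.127×1.158) = 0.1551 × 18.4 × 0.8632 = 2.463 mg/L.

t_c ≈ 1.16 d; D_c ≈ 2.46 mg/L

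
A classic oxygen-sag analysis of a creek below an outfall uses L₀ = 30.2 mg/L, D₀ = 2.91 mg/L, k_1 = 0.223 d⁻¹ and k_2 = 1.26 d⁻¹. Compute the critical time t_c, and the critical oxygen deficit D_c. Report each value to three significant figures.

t_c = [1/(k_2−k_1)] ln[(k_2/k_1)(1 − D₀(k_2−k_1)/(k_1 L₀))]
= [1/(1.26−0.223)] ln[(1.26/0.223)(1 − 2.91×1.037/(0.223×30.2))]
= (1/1.037) ln[5.650 × 0.5519] = 0.9643 × ln(3.118) = 0.9643 × 1.137 = 1.097 d.
D_c = (k_1/k_2) L₀ e^(−k_1 t_c) = (0.223/1.26) × 30.2 × e^(−0.223×1.097) = 0.1770 × 30.2 × 0.7830 = 4.185 mg/L.

t_c ≈ 1.10 d; D_c ≈ 4.19 mg/L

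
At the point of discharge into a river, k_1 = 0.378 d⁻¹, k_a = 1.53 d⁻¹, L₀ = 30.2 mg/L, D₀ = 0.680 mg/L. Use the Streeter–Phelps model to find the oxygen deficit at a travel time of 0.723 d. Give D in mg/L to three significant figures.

k_1 L₀/(k_a−k_1) = 0.378×30.2/(1.53−0.378) = 11.42/1.152 = 9.909 mg/L.
e^(−k_1 t) = e^(−0.378×0.7230) = 0.7609; e^(−k_a t) = e^(−1.53×0.7230) = 0.3308.
D = 9.909 × (0.7609 − 0.3308) + 0.680 × 0.3308 = 4.262 + 0.2250 = 4.487 mg/L.

D ≈ 4.49 mg/L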